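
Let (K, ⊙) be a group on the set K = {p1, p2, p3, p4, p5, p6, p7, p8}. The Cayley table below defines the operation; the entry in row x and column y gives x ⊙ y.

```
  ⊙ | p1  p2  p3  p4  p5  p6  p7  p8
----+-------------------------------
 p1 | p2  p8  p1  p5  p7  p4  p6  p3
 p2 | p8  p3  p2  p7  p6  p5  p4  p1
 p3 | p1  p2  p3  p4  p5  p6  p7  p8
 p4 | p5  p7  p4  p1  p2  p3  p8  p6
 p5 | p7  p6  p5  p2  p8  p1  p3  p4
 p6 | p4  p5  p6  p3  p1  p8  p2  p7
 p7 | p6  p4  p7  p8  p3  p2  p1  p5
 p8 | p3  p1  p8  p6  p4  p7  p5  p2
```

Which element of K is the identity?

p3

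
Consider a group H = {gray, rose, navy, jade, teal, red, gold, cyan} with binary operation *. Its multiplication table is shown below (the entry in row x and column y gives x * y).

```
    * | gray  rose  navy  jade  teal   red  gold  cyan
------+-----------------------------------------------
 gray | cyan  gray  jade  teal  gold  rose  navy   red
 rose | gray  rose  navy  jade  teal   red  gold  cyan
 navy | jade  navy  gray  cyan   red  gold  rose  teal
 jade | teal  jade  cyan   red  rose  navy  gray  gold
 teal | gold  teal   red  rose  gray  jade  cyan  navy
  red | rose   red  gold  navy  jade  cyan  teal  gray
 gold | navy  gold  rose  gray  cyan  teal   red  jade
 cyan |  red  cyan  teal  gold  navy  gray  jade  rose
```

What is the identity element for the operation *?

The identity e satisfies e * x = x for all x, so its row in the table reproduces the column headers.
Row rose reads: gray, rose, navy, jade, teal, red, gold, cyan — exactly the header order. So rose is the identity.

rose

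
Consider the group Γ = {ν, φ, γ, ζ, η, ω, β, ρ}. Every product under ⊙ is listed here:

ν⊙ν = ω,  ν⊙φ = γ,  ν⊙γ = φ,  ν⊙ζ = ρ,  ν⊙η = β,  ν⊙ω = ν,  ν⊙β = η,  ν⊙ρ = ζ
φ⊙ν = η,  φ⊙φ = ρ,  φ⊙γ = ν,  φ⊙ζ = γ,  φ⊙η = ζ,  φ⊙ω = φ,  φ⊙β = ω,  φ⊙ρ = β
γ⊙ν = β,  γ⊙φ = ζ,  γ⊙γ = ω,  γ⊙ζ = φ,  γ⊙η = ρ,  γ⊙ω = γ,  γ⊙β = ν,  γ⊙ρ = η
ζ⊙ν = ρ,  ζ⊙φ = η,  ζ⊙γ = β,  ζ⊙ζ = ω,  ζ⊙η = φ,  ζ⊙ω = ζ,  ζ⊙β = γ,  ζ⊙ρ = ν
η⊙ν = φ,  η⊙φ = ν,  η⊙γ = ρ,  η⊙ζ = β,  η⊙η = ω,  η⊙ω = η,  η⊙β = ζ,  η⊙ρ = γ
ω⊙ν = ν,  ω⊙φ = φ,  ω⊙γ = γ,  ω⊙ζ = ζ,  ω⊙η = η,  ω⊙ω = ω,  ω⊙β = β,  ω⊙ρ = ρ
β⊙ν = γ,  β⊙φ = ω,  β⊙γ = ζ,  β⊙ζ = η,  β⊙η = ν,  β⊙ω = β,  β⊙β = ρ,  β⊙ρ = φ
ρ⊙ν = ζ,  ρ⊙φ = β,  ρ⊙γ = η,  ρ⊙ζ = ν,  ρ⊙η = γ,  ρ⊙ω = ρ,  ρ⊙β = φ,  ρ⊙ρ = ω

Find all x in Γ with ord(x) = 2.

{γ, ζ, η, ν, ρ}

Identity is ω. Compute the order of each non-identity element by repeated multiplication:
  ν: ν → ω  (order 2)
  φ: φ → ρ → β → ω  (order 4)
  γ: γ → ω  (order 2)
  ζ: ζ → ω  (order 2)
  η: η → ω  (order 2)
  β: β → ρ → φ → ω  (order 4)
  ρ: ρ → ω  (order 2)
Elements of order 2: {γ, ζ, η, ν, ρ}.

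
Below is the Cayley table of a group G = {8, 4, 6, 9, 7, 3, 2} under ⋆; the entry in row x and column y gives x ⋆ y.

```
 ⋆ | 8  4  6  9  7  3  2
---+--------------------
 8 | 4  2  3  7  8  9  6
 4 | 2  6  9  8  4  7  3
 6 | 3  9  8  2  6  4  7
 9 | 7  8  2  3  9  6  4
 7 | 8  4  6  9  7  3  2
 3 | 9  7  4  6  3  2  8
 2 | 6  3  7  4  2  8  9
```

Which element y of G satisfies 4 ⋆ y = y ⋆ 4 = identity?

First locate the identity: row 7 matches the header, so 7 is the identity.
Scan row 4 for 7: 4 ⋆ 3 = 7. Hence 4^(-1) = 3.

3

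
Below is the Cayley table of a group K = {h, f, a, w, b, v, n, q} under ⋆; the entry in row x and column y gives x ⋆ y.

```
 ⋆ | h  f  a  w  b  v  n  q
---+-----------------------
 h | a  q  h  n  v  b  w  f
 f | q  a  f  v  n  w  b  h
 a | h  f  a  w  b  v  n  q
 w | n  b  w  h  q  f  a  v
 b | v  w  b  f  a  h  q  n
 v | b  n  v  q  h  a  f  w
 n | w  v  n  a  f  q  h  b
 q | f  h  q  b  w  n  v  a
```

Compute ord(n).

The identity element is a (its row matches the header).
n^1 = n
n^2 = n ⋆ n = h
n^3 = h ⋆ n = w
n^4 = w ⋆ n = a
The first power of n equal to the identity is n^4, so ord(n) = 4.

4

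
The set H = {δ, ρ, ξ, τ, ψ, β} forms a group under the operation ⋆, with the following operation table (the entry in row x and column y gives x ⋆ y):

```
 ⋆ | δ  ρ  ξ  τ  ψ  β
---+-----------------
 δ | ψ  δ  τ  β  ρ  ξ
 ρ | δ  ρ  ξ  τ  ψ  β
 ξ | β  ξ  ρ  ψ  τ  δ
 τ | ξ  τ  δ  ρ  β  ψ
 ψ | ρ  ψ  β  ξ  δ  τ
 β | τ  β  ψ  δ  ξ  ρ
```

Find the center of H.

An element z is central iff its row equals its column in the table.
For ξ: ξ ⋆ ψ = τ ≠ β = ψ ⋆ ξ, so ξ ∉ Z.
Checking each element this way leaves Z(H) = {ρ}.

{ρ}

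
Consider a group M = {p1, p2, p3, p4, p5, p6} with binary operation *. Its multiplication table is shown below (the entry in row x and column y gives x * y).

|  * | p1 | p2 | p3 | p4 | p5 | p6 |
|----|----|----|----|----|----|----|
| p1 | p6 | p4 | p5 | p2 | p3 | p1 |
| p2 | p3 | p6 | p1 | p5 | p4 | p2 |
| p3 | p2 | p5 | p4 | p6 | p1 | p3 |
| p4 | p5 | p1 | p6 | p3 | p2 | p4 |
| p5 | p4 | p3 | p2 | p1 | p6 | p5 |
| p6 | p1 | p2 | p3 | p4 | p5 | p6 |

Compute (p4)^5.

p4^1 = p4
p4^2 = p4 * p4 = p3
p4^3 = p3 * p4 = p6
p4^4 = p6 * p4 = p4
p4^5 = p4 * p4 = p3
(Structurally, M here is isomorphic to the symmetric group S_3.)

p3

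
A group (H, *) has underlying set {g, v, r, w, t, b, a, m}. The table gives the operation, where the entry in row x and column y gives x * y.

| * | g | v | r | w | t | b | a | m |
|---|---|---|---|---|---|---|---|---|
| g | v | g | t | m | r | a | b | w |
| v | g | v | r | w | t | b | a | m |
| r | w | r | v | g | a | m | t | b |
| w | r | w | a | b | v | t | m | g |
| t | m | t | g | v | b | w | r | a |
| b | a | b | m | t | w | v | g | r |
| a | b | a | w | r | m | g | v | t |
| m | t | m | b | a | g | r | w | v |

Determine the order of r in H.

The identity element is v (its row matches the header).
r^1 = r
r^2 = r * r = v
The first power of r equal to the identity is r^2, so ord(r) = 2.

2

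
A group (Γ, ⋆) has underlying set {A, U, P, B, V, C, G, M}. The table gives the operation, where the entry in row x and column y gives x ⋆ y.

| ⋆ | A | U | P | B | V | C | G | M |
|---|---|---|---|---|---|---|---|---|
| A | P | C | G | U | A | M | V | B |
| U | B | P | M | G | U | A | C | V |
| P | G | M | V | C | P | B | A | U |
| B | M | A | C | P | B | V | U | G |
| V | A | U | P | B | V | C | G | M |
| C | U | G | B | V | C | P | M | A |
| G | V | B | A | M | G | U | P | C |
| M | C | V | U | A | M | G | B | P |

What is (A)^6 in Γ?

A^1 = A
A^2 = A ⋆ A = P
A^3 = P ⋆ A = G
A^4 = G ⋆ A = V
A^5 = V ⋆ A = A
A^6 = A ⋆ A = P

P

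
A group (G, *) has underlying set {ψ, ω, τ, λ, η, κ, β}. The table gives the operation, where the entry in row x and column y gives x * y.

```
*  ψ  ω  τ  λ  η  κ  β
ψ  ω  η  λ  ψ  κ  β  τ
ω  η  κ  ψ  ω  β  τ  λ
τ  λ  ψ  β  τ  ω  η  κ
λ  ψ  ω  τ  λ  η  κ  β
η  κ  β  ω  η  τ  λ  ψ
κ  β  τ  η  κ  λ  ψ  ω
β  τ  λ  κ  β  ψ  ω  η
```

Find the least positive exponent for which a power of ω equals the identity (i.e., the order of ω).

The identity element is λ (its row matches the header).
ω^1 = ω
ω^2 = ω * ω = κ
ω^3 = κ * ω = τ
ω^4 = τ * ω = ψ
ω^5 = ψ * ω = η
ω^6 = η * ω = β
ω^7 = β * ω = λ
The first power of ω equal to the identity is ω^7, so ord(ω) = 7.

7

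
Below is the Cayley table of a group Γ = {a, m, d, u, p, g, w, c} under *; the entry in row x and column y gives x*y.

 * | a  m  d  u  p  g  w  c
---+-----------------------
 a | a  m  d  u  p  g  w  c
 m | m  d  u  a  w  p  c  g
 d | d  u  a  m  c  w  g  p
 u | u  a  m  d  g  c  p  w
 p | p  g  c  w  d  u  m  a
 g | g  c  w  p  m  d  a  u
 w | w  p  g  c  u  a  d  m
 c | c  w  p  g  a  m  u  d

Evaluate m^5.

m

m^1 = m
m^2 = m*m = d
m^3 = d*m = u
m^4 = u*m = a
m^5 = a*m = m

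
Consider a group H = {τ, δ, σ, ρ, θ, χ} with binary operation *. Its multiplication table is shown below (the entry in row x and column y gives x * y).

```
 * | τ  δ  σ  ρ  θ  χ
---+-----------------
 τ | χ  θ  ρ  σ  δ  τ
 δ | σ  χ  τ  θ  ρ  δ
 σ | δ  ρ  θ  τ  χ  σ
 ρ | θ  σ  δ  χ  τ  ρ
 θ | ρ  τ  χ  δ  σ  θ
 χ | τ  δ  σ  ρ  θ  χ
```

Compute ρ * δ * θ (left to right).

ρ * δ = σ
σ * θ = χ
(Structurally, H here is isomorphic to the symmetric group S_3.)

χ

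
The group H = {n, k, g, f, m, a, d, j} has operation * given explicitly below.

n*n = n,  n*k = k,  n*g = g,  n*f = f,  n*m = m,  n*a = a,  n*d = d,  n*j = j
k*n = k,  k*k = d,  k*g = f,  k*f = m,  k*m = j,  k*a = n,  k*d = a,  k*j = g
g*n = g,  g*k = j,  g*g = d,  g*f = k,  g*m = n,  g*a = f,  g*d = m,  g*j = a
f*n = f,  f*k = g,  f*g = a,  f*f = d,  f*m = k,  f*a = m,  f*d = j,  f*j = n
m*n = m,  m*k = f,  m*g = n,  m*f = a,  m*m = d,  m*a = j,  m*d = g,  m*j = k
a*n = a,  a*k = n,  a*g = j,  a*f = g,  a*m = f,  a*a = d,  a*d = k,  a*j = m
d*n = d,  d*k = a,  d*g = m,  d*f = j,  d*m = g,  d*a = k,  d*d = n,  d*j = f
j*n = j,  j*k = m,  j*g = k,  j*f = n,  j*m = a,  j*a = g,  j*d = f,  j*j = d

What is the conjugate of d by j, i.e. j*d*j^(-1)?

The identity is n. In row j, the entry n sits in column f, so j^(-1) = f.
j*d = f
f*f = d

d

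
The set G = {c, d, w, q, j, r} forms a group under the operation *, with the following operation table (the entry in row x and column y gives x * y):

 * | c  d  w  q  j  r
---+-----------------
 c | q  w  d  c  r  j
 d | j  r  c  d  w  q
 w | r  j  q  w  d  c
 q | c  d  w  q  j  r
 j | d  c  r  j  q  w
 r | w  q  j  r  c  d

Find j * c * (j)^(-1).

w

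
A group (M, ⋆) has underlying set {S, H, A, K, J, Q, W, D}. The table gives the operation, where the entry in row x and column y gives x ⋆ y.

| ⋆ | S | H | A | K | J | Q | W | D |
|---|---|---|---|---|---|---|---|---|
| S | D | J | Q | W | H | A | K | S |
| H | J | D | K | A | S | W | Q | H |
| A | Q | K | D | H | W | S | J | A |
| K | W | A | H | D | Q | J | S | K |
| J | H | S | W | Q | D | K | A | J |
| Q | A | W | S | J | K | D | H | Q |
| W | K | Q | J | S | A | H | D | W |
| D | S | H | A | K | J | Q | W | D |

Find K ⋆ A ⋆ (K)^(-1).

A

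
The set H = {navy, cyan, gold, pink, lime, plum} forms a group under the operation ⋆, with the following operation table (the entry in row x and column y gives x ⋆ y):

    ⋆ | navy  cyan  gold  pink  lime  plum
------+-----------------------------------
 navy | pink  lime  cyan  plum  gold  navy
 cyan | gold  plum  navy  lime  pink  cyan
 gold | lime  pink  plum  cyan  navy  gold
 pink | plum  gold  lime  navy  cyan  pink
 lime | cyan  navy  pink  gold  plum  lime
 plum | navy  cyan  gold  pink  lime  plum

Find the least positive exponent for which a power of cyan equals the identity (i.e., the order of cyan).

2

The identity element is plum (its row matches the header).
cyan^1 = cyan
cyan^2 = cyan ⋆ cyan = plum
The first power of cyan equal to the identity is cyan^2, so ord(cyan) = 2.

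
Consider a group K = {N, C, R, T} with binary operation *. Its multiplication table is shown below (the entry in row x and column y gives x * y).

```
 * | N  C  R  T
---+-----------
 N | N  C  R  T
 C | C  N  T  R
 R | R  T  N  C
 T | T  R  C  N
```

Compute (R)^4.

R^1 = R
R^2 = R * R = N
R^3 = N * R = R
R^4 = R * R = N

N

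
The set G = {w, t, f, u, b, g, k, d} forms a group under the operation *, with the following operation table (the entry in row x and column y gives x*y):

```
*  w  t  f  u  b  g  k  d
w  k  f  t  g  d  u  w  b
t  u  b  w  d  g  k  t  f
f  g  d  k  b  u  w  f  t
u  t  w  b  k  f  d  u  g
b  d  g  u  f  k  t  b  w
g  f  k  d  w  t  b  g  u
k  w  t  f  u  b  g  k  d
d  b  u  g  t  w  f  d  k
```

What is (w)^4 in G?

k

w^1 = w
w^2 = w*w = k
w^3 = k*w = w
w^4 = w*w = k
(Structurally, G here is isomorphic to the dihedral group D_4.)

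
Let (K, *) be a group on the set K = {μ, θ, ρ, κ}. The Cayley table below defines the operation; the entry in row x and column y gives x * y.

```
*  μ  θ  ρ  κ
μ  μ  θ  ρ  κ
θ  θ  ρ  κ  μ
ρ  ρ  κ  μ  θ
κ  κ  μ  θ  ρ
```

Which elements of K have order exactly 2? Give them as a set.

{ρ}

Identity is μ. Compute the order of each non-identity element by repeated multiplication:
  θ: θ → ρ → κ → μ  (order 4)
  ρ: ρ → μ  (order 2)
  κ: κ → ρ → θ → μ  (order 4)
Elements of order 2: {ρ}.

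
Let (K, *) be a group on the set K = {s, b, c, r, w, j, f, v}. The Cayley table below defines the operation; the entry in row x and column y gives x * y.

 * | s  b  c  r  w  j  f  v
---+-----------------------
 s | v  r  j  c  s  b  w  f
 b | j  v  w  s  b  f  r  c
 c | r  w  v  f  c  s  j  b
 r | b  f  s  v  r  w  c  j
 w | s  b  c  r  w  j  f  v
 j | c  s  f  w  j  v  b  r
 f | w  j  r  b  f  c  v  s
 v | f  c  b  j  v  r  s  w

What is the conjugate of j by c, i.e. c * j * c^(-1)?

r

The identity is w. In row c, the entry w sits in column b, so c^(-1) = b.
c * j = s
s * b = r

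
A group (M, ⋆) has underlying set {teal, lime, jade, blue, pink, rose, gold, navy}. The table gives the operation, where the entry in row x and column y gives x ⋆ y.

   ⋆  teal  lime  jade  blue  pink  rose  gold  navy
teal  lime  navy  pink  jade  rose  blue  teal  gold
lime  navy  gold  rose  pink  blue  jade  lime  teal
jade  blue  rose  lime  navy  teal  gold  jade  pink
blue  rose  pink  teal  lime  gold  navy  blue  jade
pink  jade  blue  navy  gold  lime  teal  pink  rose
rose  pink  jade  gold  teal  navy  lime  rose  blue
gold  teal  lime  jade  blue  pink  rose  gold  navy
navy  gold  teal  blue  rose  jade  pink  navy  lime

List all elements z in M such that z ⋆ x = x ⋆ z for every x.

An element z is central iff its row equals its column in the table.
For blue: blue ⋆ jade = teal ≠ navy = jade ⋆ blue, so blue ∉ Z.
Checking each element this way leaves Z(M) = {gold, lime}.

{gold, lime}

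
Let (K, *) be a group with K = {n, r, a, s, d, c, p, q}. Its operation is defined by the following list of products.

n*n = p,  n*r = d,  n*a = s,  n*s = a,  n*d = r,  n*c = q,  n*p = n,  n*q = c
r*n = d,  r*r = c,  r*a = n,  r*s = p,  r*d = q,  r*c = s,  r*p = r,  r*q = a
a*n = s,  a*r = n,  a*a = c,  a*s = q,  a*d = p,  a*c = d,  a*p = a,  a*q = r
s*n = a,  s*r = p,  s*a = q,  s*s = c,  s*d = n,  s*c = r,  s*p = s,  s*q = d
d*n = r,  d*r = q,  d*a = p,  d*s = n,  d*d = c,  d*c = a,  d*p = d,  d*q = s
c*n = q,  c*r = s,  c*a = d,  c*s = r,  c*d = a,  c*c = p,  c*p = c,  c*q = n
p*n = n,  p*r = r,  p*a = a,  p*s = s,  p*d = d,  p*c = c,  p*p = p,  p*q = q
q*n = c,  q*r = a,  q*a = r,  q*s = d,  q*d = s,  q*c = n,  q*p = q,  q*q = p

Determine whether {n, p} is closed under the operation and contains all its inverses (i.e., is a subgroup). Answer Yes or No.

{n, p} contains the identity p.
Checking products: every product of two elements of {n, p} (read from the table) lies in {n, p}, so the set is closed.
In a finite group, a nonempty closed subset is a subgroup. So {n, p} ≤ K.

Yes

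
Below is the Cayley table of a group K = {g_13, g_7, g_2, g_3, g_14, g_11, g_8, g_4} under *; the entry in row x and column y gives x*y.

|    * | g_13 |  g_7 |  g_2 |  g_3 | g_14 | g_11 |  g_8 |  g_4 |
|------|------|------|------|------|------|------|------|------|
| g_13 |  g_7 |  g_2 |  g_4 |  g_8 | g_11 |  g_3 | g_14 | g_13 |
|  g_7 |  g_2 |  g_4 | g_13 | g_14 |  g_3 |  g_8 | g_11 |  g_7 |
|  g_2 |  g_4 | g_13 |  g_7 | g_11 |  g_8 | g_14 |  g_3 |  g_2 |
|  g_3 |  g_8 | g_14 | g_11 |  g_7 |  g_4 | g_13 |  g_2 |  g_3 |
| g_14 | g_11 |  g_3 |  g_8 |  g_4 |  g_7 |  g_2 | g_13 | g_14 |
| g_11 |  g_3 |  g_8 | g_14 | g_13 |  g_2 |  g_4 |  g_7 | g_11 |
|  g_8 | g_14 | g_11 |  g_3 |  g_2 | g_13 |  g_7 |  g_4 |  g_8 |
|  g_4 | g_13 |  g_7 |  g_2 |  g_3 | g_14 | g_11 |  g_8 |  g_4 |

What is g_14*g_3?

Read row g_14, column g_3: g_14*g_3 = g_4.

g_4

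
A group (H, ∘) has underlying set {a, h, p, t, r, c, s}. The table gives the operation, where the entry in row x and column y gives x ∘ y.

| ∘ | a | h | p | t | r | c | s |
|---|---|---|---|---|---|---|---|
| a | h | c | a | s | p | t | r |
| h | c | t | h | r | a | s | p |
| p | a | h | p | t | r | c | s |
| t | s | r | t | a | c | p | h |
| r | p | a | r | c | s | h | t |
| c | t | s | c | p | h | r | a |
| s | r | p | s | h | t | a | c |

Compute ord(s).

7

The identity element is p (its row matches the header).
s^1 = s
s^2 = s ∘ s = c
s^3 = c ∘ s = a
s^4 = a ∘ s = r
s^5 = r ∘ s = t
s^6 = t ∘ s = h
s^7 = h ∘ s = p
The first power of s equal to the identity is s^7, so ord(s) = 7.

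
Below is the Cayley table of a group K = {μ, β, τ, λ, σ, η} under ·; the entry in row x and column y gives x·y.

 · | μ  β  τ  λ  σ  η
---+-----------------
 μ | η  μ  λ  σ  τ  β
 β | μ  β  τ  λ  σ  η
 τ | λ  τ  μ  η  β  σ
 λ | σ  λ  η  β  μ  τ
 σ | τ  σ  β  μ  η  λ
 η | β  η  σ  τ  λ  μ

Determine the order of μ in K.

The identity element is β (its row matches the header).
μ^1 = μ
μ^2 = μ·μ = η
μ^3 = η·μ = β
The first power of μ equal to the identity is μ^3, so ord(μ) = 3.
(Structurally, K here is isomorphic to the cyclic group Z_6.)

3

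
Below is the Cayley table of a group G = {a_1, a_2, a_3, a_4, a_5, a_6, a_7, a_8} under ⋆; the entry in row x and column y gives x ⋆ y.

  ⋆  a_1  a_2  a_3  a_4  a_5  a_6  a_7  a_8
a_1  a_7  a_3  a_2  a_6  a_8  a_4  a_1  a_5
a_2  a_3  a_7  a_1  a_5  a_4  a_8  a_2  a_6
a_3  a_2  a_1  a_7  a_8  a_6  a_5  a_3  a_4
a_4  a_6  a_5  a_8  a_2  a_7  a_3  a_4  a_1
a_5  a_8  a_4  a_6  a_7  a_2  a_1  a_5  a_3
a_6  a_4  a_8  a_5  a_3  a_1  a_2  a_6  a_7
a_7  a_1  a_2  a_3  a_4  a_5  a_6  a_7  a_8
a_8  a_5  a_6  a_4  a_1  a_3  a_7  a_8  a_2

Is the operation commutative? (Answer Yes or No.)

Yes

Check whether the table is symmetric across its main diagonal.
Every entry (row x, col y) equals the entry (row y, col x), so G is abelian.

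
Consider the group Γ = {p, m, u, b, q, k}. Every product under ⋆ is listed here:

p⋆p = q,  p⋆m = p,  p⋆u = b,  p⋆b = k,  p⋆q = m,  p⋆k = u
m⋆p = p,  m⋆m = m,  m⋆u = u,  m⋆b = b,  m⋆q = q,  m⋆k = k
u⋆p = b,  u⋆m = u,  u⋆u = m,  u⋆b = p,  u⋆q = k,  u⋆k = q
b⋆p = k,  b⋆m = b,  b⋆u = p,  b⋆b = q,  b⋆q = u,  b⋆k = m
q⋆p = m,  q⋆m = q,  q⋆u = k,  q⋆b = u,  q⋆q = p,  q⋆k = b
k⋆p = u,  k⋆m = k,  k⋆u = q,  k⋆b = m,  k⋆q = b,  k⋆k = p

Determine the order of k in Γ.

The identity element is m (its row matches the header).
k^1 = k
k^2 = k ⋆ k = p
k^3 = p ⋆ k = u
k^4 = u ⋆ k = q
k^5 = q ⋆ k = b
k^6 = b ⋆ k = m
The first power of k equal to the identity is k^6, so ord(k) = 6.
(Structurally, Γ here is isomorphic to the cyclic group Z_6.)

6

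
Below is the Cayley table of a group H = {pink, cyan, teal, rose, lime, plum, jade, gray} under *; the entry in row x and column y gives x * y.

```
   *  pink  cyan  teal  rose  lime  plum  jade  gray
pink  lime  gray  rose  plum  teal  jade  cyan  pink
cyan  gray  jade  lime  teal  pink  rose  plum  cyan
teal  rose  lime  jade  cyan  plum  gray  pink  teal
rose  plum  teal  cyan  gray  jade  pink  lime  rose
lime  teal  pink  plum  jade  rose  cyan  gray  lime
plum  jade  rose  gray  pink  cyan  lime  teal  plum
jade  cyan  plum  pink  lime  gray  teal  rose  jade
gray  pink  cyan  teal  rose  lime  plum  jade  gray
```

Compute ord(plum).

The identity element is gray (its row matches the header).
plum^1 = plum
plum^2 = plum * plum = lime
plum^3 = lime * plum = cyan
plum^4 = cyan * plum = rose
plum^5 = rose * plum = pink
plum^6 = pink * plum = jade
plum^7 = jade * plum = teal
plum^8 = teal * plum = gray
The first power of plum equal to the identity is plum^8, so ord(plum) = 8.

8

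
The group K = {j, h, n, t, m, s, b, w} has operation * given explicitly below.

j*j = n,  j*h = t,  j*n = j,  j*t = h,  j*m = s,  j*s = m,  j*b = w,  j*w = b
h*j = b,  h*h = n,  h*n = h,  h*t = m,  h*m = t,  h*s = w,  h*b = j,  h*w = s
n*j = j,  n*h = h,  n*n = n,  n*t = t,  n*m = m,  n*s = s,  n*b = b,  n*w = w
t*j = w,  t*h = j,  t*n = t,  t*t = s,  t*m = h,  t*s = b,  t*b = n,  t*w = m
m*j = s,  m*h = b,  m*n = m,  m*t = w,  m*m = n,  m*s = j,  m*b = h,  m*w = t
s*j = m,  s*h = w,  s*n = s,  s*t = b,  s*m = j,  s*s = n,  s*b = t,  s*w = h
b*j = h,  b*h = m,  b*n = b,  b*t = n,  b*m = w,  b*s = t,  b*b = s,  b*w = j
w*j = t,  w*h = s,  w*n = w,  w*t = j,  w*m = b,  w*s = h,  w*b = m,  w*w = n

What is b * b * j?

m

b * b = s
s * j = m
(Structurally, K here is isomorphic to the dihedral group D_4.)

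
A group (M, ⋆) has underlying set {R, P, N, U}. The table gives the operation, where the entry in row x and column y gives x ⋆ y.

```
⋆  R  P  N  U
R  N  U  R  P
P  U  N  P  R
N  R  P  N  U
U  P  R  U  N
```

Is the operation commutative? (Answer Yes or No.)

Check whether the table is symmetric across its main diagonal.
Every entry (row x, col y) equals the entry (row y, col x), so M is abelian.

Yes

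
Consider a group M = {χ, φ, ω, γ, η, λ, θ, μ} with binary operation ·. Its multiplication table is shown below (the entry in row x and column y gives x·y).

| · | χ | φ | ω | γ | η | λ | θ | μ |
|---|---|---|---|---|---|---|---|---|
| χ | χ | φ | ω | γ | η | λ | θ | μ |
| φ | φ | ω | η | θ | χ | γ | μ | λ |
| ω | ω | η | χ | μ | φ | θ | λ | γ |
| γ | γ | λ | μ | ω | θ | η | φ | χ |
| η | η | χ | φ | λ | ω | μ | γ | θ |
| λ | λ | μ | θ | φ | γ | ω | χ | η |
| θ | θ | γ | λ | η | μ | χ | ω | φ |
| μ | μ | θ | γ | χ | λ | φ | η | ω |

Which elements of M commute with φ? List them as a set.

Compare row φ with column φ entry by entry.
η·φ = χ = φ·η, so η commutes with φ.
γ·φ = λ but φ·γ = θ, so γ does not.
Collecting the elements that commute with φ: C(φ) = {η, φ, χ, ω}.

{η, φ, χ, ω}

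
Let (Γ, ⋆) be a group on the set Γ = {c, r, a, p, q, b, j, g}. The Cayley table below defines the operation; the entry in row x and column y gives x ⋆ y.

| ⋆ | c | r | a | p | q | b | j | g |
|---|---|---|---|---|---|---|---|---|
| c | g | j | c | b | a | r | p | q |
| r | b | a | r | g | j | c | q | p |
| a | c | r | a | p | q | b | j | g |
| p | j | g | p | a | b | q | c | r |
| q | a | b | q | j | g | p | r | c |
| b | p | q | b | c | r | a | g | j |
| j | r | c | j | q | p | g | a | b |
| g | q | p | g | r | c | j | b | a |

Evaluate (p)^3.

p

p^1 = p
p^2 = p ⋆ p = a
p^3 = a ⋆ p = p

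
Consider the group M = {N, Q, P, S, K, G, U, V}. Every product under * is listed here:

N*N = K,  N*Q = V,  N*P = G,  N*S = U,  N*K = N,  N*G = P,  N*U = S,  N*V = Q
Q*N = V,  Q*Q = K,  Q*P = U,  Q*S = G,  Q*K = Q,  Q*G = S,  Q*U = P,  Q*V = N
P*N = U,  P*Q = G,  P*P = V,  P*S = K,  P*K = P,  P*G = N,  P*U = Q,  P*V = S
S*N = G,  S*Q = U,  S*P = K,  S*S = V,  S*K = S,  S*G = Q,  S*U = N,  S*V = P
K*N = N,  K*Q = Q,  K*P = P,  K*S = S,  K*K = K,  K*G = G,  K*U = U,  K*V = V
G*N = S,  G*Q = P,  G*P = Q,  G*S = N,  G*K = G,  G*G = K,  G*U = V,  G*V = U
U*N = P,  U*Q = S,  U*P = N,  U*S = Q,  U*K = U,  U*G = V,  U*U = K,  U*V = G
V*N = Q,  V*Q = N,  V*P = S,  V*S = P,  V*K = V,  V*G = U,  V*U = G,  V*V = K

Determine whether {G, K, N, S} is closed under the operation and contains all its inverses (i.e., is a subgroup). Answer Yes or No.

S * S = V, which is not in {G, K, N, S}.
The subset is not closed under *, so it is not a subgroup.

No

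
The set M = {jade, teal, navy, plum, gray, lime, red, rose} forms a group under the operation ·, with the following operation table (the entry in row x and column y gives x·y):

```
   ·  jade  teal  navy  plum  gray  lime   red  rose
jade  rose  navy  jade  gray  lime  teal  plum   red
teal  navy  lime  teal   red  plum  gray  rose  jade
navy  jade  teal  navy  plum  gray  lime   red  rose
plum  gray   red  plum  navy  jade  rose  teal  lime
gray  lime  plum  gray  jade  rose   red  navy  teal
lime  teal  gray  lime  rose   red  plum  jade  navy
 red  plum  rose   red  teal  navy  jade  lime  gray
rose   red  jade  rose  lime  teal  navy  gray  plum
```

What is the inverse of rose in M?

lime

First locate the identity: row navy matches the header, so navy is the identity.
Scan row rose for navy: rose·lime = navy. Hence rose^(-1) = lime.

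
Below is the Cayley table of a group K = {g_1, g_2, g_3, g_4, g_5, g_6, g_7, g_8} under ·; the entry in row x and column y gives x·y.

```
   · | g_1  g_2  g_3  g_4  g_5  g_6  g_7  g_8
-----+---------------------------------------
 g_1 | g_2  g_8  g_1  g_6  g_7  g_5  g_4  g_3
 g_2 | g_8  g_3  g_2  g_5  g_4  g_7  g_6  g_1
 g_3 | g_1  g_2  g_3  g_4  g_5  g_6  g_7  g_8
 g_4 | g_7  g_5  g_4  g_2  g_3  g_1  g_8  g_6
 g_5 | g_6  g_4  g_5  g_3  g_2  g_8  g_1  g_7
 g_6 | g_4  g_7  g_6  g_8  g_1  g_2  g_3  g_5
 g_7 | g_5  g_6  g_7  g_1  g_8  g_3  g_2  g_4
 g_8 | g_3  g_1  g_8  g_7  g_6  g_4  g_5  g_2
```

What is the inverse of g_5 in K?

First locate the identity: row g_3 matches the header, so g_3 is the identity.
Scan row g_5 for g_3: g_5·g_4 = g_3. Hence g_5^(-1) = g_4.

g_4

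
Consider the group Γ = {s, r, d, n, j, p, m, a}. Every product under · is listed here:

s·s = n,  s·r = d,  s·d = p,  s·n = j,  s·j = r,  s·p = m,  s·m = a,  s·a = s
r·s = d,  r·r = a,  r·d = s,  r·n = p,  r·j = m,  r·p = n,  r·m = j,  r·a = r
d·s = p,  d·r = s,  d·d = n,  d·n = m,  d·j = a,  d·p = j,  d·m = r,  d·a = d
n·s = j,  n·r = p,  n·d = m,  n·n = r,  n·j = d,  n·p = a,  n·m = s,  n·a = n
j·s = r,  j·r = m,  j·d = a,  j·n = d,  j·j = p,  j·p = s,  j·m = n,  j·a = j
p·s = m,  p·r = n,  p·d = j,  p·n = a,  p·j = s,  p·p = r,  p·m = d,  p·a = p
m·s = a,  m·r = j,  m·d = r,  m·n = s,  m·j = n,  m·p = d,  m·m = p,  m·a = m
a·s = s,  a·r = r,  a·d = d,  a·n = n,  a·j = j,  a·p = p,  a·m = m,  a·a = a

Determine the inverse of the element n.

First locate the identity: row a matches the header, so a is the identity.
Scan row n for a: n·p = a. Hence n^(-1) = p.
(Structurally, Γ here is isomorphic to the cyclic group Z_8.)

p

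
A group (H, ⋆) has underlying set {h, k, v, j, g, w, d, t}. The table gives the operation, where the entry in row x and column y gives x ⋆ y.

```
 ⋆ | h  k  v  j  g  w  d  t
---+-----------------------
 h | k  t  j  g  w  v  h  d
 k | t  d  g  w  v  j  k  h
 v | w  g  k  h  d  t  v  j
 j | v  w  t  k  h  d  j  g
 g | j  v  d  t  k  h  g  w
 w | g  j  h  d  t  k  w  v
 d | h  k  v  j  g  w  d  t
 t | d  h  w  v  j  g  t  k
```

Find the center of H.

An element z is central iff its row equals its column in the table.
For w: w ⋆ h = g ≠ v = h ⋆ w, so w ∉ Z.
Checking each element this way leaves Z(H) = {d, k}.

{d, k}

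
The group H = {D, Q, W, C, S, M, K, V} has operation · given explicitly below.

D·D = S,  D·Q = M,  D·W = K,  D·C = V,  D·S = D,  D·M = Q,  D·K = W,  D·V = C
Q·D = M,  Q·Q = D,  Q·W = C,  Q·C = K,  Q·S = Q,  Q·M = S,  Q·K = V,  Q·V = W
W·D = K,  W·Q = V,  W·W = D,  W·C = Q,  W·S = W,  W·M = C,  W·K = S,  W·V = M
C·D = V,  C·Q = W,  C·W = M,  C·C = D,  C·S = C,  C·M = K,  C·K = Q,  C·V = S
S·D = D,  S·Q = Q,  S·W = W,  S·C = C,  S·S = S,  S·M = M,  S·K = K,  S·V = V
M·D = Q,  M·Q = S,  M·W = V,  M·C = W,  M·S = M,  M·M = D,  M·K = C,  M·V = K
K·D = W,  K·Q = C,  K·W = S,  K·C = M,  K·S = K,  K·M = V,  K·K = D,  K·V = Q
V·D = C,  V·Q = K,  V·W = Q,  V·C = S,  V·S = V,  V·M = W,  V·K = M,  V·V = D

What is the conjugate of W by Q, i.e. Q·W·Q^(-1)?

The identity is S. In row Q, the entry S sits in column M, so Q^(-1) = M.
Q·W = C
C·M = K

K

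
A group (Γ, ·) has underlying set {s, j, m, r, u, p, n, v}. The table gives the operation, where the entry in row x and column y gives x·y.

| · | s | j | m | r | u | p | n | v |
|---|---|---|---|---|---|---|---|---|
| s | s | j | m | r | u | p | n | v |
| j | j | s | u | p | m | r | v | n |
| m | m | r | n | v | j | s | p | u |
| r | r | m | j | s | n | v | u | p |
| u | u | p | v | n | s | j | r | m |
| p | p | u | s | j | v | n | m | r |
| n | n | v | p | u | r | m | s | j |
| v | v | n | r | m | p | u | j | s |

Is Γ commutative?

m·v = u but v·m = r.
Since m and v do not commute, Γ is not abelian.

No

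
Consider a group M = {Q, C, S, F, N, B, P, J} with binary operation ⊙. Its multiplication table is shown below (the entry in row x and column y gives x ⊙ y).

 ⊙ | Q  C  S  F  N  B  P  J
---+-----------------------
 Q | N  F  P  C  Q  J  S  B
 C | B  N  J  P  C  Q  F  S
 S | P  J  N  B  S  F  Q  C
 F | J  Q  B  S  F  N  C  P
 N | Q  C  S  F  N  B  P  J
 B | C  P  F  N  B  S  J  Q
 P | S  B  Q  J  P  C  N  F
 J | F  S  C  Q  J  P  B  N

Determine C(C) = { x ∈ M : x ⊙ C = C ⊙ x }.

Compare row C with column C entry by entry.
S ⊙ C = J = C ⊙ S, so S commutes with C.
Q ⊙ C = F but C ⊙ Q = B, so Q does not.
Collecting the elements that commute with C: C(C) = {C, J, N, S}.

{C, J, N, S}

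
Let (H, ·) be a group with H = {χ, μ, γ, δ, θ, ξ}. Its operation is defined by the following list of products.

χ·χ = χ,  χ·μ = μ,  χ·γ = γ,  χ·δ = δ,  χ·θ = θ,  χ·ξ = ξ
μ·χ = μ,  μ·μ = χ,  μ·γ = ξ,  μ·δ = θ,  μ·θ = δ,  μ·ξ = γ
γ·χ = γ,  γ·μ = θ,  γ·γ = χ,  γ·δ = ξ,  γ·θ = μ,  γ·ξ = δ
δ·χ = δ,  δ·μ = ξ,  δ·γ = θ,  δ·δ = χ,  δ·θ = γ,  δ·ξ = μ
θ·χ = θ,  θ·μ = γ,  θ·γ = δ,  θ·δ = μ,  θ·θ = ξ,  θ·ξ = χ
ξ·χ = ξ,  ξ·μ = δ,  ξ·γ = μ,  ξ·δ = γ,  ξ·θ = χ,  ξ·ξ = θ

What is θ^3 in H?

θ^1 = θ
θ^2 = θ·θ = ξ
θ^3 = ξ·θ = χ

χ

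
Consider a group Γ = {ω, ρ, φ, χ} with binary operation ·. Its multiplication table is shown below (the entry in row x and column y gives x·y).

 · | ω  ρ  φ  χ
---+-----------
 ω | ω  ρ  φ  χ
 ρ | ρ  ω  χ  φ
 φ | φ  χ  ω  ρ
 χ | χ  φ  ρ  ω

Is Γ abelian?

Yes

Check whether the table is symmetric across its main diagonal.
Every entry (row x, col y) equals the entry (row y, col x), so Γ is abelian.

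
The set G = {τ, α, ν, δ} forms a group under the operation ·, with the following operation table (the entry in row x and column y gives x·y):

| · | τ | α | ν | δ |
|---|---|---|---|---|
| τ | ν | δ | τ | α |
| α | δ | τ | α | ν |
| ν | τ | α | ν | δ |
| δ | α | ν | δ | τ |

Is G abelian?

Yes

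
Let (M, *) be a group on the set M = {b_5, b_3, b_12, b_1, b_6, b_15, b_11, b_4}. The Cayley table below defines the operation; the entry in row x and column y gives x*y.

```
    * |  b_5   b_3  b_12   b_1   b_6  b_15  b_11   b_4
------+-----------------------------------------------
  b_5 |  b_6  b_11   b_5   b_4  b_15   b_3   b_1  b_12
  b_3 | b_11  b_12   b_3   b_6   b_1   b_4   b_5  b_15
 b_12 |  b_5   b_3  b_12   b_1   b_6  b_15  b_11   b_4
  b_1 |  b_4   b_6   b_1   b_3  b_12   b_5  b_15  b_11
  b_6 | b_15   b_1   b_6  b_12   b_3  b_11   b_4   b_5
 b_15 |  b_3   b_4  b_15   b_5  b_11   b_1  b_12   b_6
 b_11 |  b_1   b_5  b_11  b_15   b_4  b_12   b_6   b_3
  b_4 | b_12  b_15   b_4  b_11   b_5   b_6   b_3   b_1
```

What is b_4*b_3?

Read row b_4, column b_3: b_4*b_3 = b_15.

b_15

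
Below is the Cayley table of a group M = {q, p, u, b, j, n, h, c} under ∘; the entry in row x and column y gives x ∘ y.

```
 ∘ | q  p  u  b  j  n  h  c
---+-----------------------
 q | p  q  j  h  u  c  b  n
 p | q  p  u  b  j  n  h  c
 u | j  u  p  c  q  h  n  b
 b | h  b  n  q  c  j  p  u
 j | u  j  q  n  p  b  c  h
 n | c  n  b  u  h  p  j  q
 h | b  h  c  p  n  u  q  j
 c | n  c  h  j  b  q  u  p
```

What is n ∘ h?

Read row n, column h: n ∘ h = j.
(Structurally, M here is isomorphic to the dihedral group D_4.)

j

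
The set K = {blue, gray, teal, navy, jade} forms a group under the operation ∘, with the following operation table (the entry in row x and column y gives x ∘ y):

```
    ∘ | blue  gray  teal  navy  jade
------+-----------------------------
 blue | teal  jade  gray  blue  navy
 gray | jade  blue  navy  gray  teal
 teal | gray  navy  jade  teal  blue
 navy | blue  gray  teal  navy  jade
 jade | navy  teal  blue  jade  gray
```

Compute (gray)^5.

navy

gray^1 = gray
gray^2 = gray ∘ gray = blue
gray^3 = blue ∘ gray = jade
gray^4 = jade ∘ gray = teal
gray^5 = teal ∘ gray = navy
(Structurally, K here is isomorphic to the cyclic group Z_5.)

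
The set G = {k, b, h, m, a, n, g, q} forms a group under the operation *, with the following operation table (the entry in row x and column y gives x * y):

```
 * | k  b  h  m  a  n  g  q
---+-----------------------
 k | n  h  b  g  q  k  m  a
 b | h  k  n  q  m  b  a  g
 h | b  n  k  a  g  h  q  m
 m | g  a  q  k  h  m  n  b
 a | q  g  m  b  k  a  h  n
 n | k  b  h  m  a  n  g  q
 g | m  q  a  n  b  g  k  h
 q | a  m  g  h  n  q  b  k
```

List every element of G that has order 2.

{k}

Identity is n. Compute the order of each non-identity element by repeated multiplication:
  k: k → n  (order 2)
  b: b → k → h → n  (order 4)
  h: h → k → b → n  (order 4)
  m: m → k → g → n  (order 4)
  a: a → k → q → n  (order 4)
  g: g → k → m → n  (order 4)
  q: q → k → a → n  (order 4)
Elements of order 2: {k}.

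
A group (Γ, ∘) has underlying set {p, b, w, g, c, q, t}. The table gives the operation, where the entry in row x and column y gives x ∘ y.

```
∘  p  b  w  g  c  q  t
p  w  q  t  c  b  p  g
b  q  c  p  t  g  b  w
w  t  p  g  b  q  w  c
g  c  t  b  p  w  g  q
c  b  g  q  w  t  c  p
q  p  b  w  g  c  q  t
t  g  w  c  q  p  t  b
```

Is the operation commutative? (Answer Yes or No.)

Yes

Check whether the table is symmetric across its main diagonal.
Every entry (row x, col y) equals the entry (row y, col x), so Γ is abelian.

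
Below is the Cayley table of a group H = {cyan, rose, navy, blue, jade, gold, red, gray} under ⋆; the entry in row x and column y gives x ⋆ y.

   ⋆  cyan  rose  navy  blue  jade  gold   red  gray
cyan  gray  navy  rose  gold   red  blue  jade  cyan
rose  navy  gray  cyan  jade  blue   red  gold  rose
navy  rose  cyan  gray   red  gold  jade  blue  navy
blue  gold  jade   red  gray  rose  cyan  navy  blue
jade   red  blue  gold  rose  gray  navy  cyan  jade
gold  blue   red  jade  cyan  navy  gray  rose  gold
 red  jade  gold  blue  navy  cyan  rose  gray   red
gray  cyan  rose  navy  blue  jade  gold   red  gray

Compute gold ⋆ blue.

cyan

Read row gold, column blue: gold ⋆ blue = cyan.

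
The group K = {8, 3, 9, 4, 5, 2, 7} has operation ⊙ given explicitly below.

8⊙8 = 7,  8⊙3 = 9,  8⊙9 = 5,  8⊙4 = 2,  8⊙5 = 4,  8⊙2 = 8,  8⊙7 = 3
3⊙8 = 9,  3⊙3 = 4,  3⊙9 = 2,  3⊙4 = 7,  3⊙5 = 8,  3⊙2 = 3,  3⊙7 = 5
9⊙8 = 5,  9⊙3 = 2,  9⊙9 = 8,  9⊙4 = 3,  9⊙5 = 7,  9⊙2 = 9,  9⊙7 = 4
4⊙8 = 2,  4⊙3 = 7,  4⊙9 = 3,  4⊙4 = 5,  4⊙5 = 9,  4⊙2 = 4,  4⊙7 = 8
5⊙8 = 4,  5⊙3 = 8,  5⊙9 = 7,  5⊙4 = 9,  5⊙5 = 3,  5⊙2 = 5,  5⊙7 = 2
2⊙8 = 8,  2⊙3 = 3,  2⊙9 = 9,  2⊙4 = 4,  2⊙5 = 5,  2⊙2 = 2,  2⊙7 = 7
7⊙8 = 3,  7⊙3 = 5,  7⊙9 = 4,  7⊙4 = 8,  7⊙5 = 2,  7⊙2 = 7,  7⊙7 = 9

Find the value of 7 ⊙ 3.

Read row 7, column 3: 7 ⊙ 3 = 5.

5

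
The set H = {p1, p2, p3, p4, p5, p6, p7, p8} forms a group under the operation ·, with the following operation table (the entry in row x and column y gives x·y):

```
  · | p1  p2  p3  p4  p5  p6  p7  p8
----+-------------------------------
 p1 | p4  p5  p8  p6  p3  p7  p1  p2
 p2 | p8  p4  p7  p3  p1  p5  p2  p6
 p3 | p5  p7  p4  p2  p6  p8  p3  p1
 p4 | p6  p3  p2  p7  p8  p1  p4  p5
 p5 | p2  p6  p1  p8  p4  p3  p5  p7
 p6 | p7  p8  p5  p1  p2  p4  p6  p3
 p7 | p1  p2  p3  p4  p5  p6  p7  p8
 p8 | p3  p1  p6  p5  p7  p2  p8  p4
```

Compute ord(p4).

The identity element is p7 (its row matches the header).
p4^1 = p4
p4^2 = p4·p4 = p7
The first power of p4 equal to the identity is p4^2, so ord(p4) = 2.

2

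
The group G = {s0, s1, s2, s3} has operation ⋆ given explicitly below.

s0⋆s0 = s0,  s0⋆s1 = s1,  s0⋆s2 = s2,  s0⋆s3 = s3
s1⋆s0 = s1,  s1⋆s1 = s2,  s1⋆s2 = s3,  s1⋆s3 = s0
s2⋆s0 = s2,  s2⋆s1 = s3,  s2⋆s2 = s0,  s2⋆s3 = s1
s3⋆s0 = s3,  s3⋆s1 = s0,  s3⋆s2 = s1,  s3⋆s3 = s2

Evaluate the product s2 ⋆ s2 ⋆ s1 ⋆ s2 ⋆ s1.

s0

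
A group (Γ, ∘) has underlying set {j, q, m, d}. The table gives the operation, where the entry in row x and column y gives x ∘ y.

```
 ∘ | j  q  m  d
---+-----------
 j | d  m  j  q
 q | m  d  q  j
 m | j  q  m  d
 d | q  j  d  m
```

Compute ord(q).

4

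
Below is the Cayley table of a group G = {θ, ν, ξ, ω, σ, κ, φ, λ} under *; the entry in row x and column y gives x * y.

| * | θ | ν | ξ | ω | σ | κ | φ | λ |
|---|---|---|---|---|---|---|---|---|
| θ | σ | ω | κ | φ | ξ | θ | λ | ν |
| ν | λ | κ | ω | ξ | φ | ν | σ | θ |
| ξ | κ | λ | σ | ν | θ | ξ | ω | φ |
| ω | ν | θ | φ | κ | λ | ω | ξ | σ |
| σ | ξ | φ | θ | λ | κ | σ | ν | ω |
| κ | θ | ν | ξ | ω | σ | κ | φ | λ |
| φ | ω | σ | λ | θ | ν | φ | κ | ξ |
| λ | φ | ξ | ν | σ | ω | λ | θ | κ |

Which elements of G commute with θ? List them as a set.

Compare row θ with column θ entry by entry.
ξ * θ = κ = θ * ξ, so ξ commutes with θ.
λ * θ = φ but θ * λ = ν, so λ does not.
Collecting the elements that commute with θ: C(θ) = {θ, κ, ξ, σ}.

{θ, κ, ξ, σ}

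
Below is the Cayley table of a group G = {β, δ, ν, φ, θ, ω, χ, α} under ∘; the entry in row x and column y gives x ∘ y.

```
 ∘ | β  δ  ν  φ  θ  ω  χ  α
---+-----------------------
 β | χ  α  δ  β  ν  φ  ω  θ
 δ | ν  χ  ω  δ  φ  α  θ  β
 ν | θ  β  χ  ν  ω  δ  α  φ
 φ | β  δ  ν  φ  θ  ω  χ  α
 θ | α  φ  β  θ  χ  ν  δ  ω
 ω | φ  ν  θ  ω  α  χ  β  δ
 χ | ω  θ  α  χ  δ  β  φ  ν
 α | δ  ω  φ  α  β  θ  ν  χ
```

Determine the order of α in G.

4

The identity element is φ (its row matches the header).
α^1 = α
α^2 = α ∘ α = χ
α^3 = χ ∘ α = ν
α^4 = ν ∘ α = φ
The first power of α equal to the identity is α^4, so ord(α) = 4.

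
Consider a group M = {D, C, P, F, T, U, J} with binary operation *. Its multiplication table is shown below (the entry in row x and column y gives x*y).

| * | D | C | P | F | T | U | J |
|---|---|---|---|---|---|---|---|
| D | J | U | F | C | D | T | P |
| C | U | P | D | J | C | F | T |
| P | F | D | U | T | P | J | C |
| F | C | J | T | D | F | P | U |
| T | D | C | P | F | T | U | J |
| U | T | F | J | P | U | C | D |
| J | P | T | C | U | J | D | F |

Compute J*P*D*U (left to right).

J*P = C
C*D = U
U*U = C

C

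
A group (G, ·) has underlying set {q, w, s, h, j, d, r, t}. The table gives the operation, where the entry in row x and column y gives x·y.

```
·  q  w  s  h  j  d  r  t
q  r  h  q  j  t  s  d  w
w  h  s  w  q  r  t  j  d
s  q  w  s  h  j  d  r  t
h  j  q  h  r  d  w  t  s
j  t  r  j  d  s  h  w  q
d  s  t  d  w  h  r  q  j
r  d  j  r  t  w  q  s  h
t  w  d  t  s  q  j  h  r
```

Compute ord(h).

The identity element is s (its row matches the header).
h^1 = h
h^2 = h·h = r
h^3 = r·h = t
h^4 = t·h = s
The first power of h equal to the identity is h^4, so ord(h) = 4.

4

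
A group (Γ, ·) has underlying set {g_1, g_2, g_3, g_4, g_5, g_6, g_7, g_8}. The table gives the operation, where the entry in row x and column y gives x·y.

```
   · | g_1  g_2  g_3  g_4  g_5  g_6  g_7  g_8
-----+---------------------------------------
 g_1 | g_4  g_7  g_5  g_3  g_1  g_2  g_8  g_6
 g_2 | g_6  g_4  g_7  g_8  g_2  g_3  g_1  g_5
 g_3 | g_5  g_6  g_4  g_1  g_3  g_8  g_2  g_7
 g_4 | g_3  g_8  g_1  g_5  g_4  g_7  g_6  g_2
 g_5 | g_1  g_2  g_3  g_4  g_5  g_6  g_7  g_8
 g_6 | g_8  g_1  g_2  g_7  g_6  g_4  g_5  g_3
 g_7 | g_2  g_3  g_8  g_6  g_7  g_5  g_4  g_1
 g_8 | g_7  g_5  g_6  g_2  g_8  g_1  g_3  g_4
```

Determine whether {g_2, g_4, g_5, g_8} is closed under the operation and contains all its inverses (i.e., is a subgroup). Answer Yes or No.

{g_2, g_4, g_5, g_8} contains the identity g_5.
Checking products: every product of two elements of {g_2, g_4, g_5, g_8} (read from the table) lies in {g_2, g_4, g_5, g_8}, so the set is closed.
In a finite group, a nonempty closed subset is a subgroup. So {g_2, g_4, g_5, g_8} ≤ Γ.

Yes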